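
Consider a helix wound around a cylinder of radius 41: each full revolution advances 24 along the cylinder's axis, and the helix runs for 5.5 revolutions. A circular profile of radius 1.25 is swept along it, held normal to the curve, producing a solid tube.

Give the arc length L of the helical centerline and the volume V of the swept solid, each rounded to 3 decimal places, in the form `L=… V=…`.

2πR = 2π·41 = 257.610598
per-turn = √(257.610598² + 24²) = √(66363.2200 + 576) = √66939.2200 = 258.726149
L = 5.5 × 258.726149 = 1422.993818
V = π·1.25² × L = 4.908739 × 1422.993818 = 6985.104568

L=1422.994 V=6985.105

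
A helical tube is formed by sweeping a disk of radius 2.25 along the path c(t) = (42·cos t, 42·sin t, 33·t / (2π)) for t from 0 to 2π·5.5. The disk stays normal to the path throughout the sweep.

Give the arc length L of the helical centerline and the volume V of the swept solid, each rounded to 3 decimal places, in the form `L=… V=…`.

2πR = 2π·42 = 263.893783
per-turn = √(263.893783² + 33²) = √(69639.9287 + 1089) = √70728.9287 = 265.949109
L = 5.5 × 265.949109 = 1462.720100
V = π·2.25² × L = 15.904313 × 1462.720100 = 23263.558027

L=1462.720 V=23263.558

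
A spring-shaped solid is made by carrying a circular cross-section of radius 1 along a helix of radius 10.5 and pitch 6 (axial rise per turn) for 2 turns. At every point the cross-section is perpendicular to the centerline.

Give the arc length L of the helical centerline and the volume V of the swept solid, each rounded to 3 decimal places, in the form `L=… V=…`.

L=132.491 V=416.234

2πR = 2π·10.5 = 65.973446
per-turn = √(65.973446² + 6²) = √(4352.4955 + 36) = √4388.4955 = 66.245721
L = 2 × 66.245721 = 132.491442
V = π·1² × L = 3.141593 × 132.491442 = 416.234140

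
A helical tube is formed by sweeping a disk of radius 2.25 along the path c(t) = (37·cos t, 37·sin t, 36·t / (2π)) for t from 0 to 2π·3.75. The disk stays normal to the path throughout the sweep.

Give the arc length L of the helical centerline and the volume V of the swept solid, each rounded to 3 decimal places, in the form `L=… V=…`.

L=882.183 V=14030.509

2πR = 2π·37 = 232.477856
per-turn = √(232.477856² + 36²) = √(54045.9537 + 1296) = √55341.9537 = 235.248706
L = 3.75 × 235.248706 = 882.182648
V = π·2.25² × L = 15.904313 × 882.182648 = 14030.508784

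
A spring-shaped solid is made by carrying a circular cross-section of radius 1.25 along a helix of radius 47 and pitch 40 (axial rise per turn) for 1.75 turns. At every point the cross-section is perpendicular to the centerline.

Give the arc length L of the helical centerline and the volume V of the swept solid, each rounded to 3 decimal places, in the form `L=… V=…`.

2πR = 2π·47 = 295.309709
per-turn = √(295.309709² + 40²) = √(87207.8245 + 1600) = √88807.8245 = 298.006417
L = 1.75 × 298.006417 = 521.511229
V = π·1.25² × L = 4.908739 × 521.511229 = 2559.962262

L=521.511 V=2559.962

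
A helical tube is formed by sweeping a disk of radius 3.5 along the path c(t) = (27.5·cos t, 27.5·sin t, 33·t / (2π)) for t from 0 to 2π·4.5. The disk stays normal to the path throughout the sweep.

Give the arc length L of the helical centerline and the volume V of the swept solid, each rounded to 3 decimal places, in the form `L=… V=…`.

L=791.598 V=30464.257

2πR = 2π·27.5 = 172.787596
per-turn = √(172.787596² + 33²) = √(29855.5533 + 1089) = √30944.5533 = 175.910640
L = 4.5 × 175.910640 = 791.597881
V = π·3.5² × L = 38.484510 × 791.597881 = 30464.256558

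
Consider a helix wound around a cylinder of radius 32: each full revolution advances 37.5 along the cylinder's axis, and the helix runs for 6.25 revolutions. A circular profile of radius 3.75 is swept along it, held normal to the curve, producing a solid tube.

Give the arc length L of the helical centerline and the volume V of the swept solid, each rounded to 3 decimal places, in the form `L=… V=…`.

2πR = 2π·32 = 201.061930
per-turn = √(201.061930² + 37.5²) = √(40425.8996 + 1406.25) = √41832.1496 = 204.529092
L = 6.25 × 204.529092 = 1278.306827
V = π·3.75² × L = 44.178647 × 1278.306827 = 56473.865687

L=1278.307 V=56473.866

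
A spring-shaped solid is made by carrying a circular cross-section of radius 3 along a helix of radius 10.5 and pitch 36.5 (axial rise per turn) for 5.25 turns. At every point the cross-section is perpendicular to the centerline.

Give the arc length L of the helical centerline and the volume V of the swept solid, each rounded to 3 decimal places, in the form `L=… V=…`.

2πR = 2π·10.5 = 65.973446
per-turn = √(65.973446² + 36.5²) = √(4352.4955 + 1332.25) = √5684.7455 = 75.397252
L = 5.25 × 75.397252 = 395.835571
V = π·3² × L = 28.274334 × 395.835571 = 11191.987086

L=395.836 V=11191.987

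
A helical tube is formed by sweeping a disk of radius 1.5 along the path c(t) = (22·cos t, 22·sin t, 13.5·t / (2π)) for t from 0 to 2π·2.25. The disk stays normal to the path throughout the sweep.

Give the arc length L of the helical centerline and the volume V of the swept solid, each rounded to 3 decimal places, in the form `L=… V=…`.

L=312.497 V=2208.914

2πR = 2π·22 = 138.230077
per-turn = √(138.230077² + 13.5²) = √(19107.5541 + 182.25) = √19289.8041 = 138.887739
L = 2.25 × 138.887739 = 312.497413
V = π·1.5² × L = 7.068583 × 312.497413 = 2208.914051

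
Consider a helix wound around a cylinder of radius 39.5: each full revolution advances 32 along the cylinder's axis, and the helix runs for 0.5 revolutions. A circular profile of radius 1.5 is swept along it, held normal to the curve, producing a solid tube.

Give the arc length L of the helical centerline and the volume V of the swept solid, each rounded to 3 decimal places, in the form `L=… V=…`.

2πR = 2π·39.5 = 248.185820
per-turn = √(248.185820² + 32²) = √(61596.2011 + 1024) = √62620.2011 = 250.240287
L = 0.5 × 250.240287 = 125.120143
V = π·1.5² × L = 7.068583 × 125.120143 = 884.422177

L=125.120 V=884.422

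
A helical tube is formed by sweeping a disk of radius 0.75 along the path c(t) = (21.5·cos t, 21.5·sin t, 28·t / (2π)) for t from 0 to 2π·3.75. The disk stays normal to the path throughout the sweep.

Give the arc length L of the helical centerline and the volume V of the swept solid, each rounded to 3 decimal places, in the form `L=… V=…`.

L=517.349 V=914.231

2πR = 2π·21.5 = 135.088484
per-turn = √(135.088484² + 28²) = √(18248.8985 + 784) = √19032.8985 = 137.959771
L = 3.75 × 137.959771 = 517.349143
V = π·0.75² × L = 1.767146 × 517.349143 = 914.231400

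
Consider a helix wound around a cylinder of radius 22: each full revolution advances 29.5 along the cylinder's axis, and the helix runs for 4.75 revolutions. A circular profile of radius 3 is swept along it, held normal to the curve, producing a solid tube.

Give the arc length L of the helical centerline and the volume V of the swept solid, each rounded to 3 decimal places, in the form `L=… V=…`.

L=671.379 V=18982.782

2πR = 2π·22 = 138.230077
per-turn = √(138.230077² + 29.5²) = √(19107.5541 + 870.25) = √19977.8041 = 141.342860
L = 4.75 × 141.342860 = 671.378586
V = π·3² × L = 28.274334 × 671.378586 = 18982.782296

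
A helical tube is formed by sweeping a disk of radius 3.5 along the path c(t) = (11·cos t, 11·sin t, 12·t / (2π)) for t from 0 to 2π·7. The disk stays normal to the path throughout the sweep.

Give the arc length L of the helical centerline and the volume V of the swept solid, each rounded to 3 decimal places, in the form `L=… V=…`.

L=491.043 V=18897.561

2πR = 2π·11 = 69.115038
per-turn = √(69.115038² + 12²) = √(4776.8885 + 144) = √4920.8885 = 70.149045
L = 7 × 70.149045 = 491.043316
V = π·3.5² × L = 38.484510 × 491.043316 = 18897.561400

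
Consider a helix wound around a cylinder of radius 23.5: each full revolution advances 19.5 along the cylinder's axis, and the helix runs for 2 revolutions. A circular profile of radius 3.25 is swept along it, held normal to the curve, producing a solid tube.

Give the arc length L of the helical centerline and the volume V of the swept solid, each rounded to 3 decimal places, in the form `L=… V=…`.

L=297.874 V=9884.369

2πR = 2π·23.5 = 147.654855
per-turn = √(147.654855² + 19.5²) = √(21801.9561 + 380.25) = √22182.2061 = 148.936920
L = 2 × 148.936920 = 297.873840
V = π·3.25² × L = 33.183072 × 297.873840 = 9884.369196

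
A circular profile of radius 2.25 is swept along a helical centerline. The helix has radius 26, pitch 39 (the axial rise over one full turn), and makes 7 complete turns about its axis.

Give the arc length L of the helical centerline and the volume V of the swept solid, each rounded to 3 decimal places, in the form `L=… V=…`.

L=1175.675 V=18698.306

2πR = 2π·26 = 163.362818
per-turn = √(163.362818² + 39²) = √(26687.4103 + 1521) = √28208.4103 = 167.953596
L = 7 × 167.953596 = 1175.675170
V = π·2.25² × L = 15.904313 × 1175.675170 = 18698.305661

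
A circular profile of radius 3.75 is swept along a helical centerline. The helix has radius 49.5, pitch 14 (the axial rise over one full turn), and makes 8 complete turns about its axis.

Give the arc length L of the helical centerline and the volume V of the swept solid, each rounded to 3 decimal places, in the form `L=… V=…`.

L=2490.661 V=110034.026

2πR = 2π·49.5 = 311.017673
per-turn = √(311.017673² + 14²) = √(96731.9927 + 196) = √96927.9927 = 311.332608
L = 8 × 311.332608 = 2490.660863
V = π·3.75² × L = 44.178647 × 2490.660863 = 110034.026299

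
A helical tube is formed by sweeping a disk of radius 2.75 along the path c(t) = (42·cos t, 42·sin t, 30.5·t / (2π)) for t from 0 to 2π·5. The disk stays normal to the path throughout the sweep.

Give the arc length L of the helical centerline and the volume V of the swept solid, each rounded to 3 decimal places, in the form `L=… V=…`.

2πR = 2π·42 = 263.893783
per-turn = √(263.893783² + 30.5²) = √(69639.9287 + 930.25) = √70570.1787 = 265.650482
L = 5 × 265.650482 = 1328.252411
V = π·2.75² × L = 23.758294 × 1328.252411 = 31557.011866

L=1328.252 V=31557.012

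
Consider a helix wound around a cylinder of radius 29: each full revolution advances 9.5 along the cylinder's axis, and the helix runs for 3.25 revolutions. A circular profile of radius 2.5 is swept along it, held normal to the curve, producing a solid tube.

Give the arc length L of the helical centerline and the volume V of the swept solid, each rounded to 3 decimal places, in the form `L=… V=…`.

2πR = 2π·29 = 182.212374
per-turn = √(182.212374² + 9.5²) = √(33201.3492 + 90.25) = √33291.5992 = 182.459856
L = 3.25 × 182.459856 = 592.994533
V = π·2.5² × L = 19.634954 × 592.994533 = 11643.420435

L=592.995 V=11643.420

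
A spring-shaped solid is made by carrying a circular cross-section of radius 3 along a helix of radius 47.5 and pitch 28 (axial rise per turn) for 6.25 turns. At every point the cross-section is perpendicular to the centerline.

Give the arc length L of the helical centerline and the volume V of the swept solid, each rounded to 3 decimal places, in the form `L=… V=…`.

2πR = 2π·47.5 = 298.451302
per-turn = √(298.451302² + 28²) = √(89073.1797 + 784) = √89857.1797 = 299.761872
L = 6.25 × 299.761872 = 1873.511698
V = π·3² × L = 28.274334 × 1873.511698 = 52972.295284

L=1873.512 V=52972.295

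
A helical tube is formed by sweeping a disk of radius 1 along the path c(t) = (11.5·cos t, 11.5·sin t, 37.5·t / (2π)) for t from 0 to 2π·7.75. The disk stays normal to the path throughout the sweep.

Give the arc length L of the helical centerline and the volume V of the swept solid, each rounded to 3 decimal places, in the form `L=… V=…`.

2πR = 2π·11.5 = 72.256631
per-turn = √(72.256631² + 37.5²) = √(5221.0207 + 1406.25) = √6627.2707 = 81.408051
L = 7.75 × 81.408051 = 630.912393
V = π·1² × L = 3.141593 × 630.912393 = 1982.069740

L=630.912 V=1982.070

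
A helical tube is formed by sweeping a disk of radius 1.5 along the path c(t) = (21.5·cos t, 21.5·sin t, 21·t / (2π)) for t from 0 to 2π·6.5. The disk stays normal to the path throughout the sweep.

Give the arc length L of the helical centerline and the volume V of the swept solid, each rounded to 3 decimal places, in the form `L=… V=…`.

2πR = 2π·21.5 = 135.088484
per-turn = √(135.088484² + 21²) = √(18248.8985 + 441) = √18689.8985 = 136.711004
L = 6.5 × 136.711004 = 888.621524
V = π·1.5² × L = 7.068583 × 888.621524 = 6281.295417

L=888.622 V=6281.295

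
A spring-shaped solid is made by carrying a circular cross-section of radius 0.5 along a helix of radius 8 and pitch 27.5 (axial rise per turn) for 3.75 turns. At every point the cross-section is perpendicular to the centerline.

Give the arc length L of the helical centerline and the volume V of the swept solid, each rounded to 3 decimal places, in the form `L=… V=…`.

L=214.861 V=168.752

2πR = 2π·8 = 50.265482
per-turn = √(50.265482² + 27.5²) = √(2526.6187 + 756.25) = √3282.8687 = 57.296324
L = 3.75 × 57.296324 = 214.861214
V = π·0.5² × L = 0.785398 × 214.861214 = 168.751603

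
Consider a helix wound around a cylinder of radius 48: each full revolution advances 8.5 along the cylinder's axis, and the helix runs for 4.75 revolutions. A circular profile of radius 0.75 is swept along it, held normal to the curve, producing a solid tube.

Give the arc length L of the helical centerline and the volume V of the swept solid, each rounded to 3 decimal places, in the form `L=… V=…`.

L=1433.135 V=2532.559

2πR = 2π·48 = 301.592895
per-turn = √(301.592895² + 8.5²) = √(90958.2742 + 72.25) = √91030.5242 = 301.712652
L = 4.75 × 301.712652 = 1433.135095
V = π·0.75² × L = 1.767146 × 1433.135095 = 2532.558761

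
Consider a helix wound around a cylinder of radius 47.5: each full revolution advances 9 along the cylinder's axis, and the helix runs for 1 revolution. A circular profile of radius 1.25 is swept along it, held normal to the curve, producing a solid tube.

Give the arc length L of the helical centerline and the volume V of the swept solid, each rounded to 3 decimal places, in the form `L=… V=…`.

L=298.587 V=1465.685

2πR = 2π·47.5 = 298.451302
per-turn = √(298.451302² + 9²) = √(89073.1797 + 81) = √89154.1797 = 298.586972
L = 1 × 298.586972 = 298.586972
V = π·1.25² × L = 4.908739 × 298.586972 = 1465.685370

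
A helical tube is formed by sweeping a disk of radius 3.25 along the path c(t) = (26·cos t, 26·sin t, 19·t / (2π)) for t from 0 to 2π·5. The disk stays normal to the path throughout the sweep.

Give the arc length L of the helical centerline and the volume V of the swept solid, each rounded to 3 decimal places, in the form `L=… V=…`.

L=822.320 V=27287.106

2πR = 2π·26 = 163.362818
per-turn = √(163.362818² + 19²) = √(26687.4103 + 361) = √27048.4103 = 164.464009
L = 5 × 164.464009 = 822.320046
V = π·3.25² × L = 33.183072 × 822.320046 = 27287.105614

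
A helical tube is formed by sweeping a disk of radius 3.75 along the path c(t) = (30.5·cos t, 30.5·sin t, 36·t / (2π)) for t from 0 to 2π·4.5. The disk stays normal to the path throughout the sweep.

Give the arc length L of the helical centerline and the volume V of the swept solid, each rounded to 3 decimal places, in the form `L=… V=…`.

L=877.452 V=38764.620

2πR = 2π·30.5 = 191.637152
per-turn = √(191.637152² + 36²) = √(36724.7980 + 1296) = √38020.7980 = 194.989225
L = 4.5 × 194.989225 = 877.451514
V = π·3.75² × L = 44.178647 × 877.451514 = 38764.620416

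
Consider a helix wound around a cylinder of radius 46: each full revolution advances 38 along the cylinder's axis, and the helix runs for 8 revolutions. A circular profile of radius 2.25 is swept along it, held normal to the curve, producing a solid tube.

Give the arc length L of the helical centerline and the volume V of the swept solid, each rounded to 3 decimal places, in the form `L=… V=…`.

L=2332.111 V=37090.621

2πR = 2π·46 = 289.026524
per-turn = √(289.026524² + 38²) = √(83536.3317 + 1444) = √84980.3317 = 291.513862
L = 8 × 291.513862 = 2332.110895
V = π·2.25² × L = 15.904313 × 2332.110895 = 37090.621176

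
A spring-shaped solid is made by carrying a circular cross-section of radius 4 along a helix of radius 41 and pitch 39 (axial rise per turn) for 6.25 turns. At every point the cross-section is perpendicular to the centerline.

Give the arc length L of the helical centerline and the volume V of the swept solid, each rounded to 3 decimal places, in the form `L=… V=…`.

2πR = 2π·41 = 257.610598
per-turn = √(257.610598² + 39²) = √(66363.2200 + 1521) = √67884.2200 = 260.546004
L = 6.25 × 260.546004 = 1628.412523
V = π·4² × L = 50.265482 × 1628.412523 = 81852.941084

L=1628.413 V=81852.941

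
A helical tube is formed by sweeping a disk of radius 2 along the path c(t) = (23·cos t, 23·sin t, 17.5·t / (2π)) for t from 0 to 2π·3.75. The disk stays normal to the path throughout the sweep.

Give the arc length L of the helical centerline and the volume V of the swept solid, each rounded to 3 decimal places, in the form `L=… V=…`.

2πR = 2π·23 = 144.513262
per-turn = √(144.513262² + 17.5²) = √(20884.0829 + 306.25) = √21190.3329 = 145.568997
L = 3.75 × 145.568997 = 545.883739
V = π·2² × L = 12.566371 × 545.883739 = 6859.777378

L=545.884 V=6859.777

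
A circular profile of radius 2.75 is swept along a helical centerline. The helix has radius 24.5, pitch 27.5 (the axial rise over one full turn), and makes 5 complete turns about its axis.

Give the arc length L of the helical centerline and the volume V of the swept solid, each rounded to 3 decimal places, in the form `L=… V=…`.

2πR = 2π·24.5 = 153.938040
per-turn = √(153.938040² + 27.5²) = √(23696.9202 + 756.25) = √24453.1702 = 156.375094
L = 5 × 156.375094 = 781.875472
V = π·2.75² × L = 23.758294 × 781.875472 = 18576.027688

L=781.875 V=18576.028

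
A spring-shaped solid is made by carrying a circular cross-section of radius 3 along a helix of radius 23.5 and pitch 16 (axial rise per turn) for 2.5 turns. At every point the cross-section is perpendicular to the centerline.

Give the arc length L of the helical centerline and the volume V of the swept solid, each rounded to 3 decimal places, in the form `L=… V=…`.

2πR = 2π·23.5 = 147.654855
per-turn = √(147.654855² + 16²) = √(21801.9561 + 256) = √22057.9561 = 148.519211
L = 2.5 × 148.519211 = 371.298028
V = π·3² × L = 28.274334 × 371.298028 = 10498.204420

L=371.298 V=10498.204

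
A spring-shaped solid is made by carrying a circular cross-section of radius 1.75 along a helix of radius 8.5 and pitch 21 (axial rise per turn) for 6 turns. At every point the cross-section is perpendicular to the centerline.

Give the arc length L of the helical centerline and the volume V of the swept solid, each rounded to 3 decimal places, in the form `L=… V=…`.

L=344.325 V=3312.790

2πR = 2π·8.5 = 53.407075
per-turn = √(53.407075² + 21²) = √(2852.3157 + 441) = √3293.3157 = 57.387417
L = 6 × 57.387417 = 344.324504
V = π·1.75² × L = 9.621128 × 344.324504 = 3312.789957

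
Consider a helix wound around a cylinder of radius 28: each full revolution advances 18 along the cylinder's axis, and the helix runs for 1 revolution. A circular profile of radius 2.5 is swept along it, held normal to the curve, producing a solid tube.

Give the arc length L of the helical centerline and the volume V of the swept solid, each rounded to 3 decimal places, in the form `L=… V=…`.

L=176.848 V=3472.395

2πR = 2π·28 = 175.929189
per-turn = √(175.929189² + 18²) = √(30951.0794 + 324) = √31275.0794 = 176.847616
L = 1 × 176.847616 = 176.847616
V = π·2.5² × L = 19.634954 × 176.847616 = 3472.394827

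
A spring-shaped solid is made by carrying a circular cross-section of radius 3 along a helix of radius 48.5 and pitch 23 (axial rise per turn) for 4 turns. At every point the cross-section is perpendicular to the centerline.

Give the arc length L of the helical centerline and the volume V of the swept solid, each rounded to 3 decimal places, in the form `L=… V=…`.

2πR = 2π·48.5 = 304.734487
per-turn = √(304.734487² + 23²) = √(92863.1078 + 529) = √93392.1078 = 305.601224
L = 4 × 305.601224 = 1222.404894
V = π·3² × L = 28.274334 × 1222.404894 = 34562.684113

L=1222.405 V=34562.684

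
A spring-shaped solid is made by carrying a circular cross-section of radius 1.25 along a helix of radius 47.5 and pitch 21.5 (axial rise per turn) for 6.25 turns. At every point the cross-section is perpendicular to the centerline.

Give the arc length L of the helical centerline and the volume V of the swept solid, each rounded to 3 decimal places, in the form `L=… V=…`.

2πR = 2π·47.5 = 298.451302
per-turn = √(298.451302² + 21.5²) = √(89073.1797 + 462.25) = √89535.4297 = 299.224714
L = 6.25 × 299.224714 = 1870.154465
V = π·1.25² × L = 4.908739 × 1870.154465 = 9180.099264

L=1870.154 V=9180.099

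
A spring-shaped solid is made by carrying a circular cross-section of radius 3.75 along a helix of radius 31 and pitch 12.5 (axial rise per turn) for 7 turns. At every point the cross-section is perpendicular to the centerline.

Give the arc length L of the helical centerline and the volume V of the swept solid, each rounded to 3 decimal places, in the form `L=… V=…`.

2πR = 2π·31 = 194.778745
per-turn = √(194.778745² + 12.5²) = √(37938.7593 + 156.25) = √38095.0093 = 195.179429
L = 7 × 195.179429 = 1366.256000
V = π·3.75² × L = 44.178647 × 1366.256000 = 60359.341098

L=1366.256 V=60359.341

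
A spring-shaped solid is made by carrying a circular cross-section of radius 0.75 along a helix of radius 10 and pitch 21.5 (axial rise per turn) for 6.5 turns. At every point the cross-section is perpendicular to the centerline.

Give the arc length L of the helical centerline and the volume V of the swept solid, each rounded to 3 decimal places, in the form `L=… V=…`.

2πR = 2π·10 = 62.831853
per-turn = √(62.831853² + 21.5²) = √(3947.8418 + 462.25) = √4410.0918 = 66.408522
L = 6.5 × 66.408522 = 431.655391
V = π·0.75² × L = 1.767146 × 431.655391 = 762.798041

L=431.655 V=762.798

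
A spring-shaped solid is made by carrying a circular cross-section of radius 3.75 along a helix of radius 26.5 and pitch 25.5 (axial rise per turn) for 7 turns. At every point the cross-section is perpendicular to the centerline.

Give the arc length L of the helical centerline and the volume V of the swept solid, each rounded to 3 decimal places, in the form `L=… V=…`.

L=1179.120 V=52091.935

2πR = 2π·26.5 = 166.504411
per-turn = √(166.504411² + 25.5²) = √(27723.7188 + 650.25) = √28373.9688 = 168.445744
L = 7 × 168.445744 = 1179.120210
V = π·3.75² × L = 44.178647 × 1179.120210 = 52091.935159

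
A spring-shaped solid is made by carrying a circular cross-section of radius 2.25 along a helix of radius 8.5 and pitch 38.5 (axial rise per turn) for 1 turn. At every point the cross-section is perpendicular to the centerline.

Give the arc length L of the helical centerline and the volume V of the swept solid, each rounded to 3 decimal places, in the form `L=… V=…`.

L=65.837 V=1047.099

2πR = 2π·8.5 = 53.407075
per-turn = √(53.407075² + 38.5²) = √(2852.3157 + 1482.25) = √4334.5657 = 65.837418
L = 1 × 65.837418 = 65.837418
V = π·2.25² × L = 15.904313 × 65.837418 = 1047.098898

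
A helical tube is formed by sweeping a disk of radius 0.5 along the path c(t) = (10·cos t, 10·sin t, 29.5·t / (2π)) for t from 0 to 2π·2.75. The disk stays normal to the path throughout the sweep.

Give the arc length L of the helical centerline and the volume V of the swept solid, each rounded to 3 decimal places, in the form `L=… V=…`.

L=190.884 V=149.920

2πR = 2π·10 = 62.831853
per-turn = √(62.831853² + 29.5²) = √(3947.8418 + 870.25) = √4818.0918 = 69.412476
L = 2.75 × 69.412476 = 190.884308
V = π·0.5² × L = 0.785398 × 190.884308 = 149.920185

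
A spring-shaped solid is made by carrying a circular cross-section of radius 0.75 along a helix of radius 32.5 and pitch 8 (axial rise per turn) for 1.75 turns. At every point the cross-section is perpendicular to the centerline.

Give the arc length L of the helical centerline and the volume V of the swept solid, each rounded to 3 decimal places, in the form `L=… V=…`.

L=357.630 V=631.985

2πR = 2π·32.5 = 204.203522
per-turn = √(204.203522² + 8²) = √(41699.0786 + 64) = √41763.0786 = 204.360169
L = 1.75 × 204.360169 = 357.630295
V = π·0.75² × L = 1.767146 × 357.630295 = 631.984899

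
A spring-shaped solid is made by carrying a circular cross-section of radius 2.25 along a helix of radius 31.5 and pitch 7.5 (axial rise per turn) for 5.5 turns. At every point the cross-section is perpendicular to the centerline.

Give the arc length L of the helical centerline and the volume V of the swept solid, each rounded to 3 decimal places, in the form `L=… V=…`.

2πR = 2π·31.5 = 197.920337
per-turn = √(197.920337² + 7.5²) = √(39172.4599 + 56.25) = √39228.7099 = 198.062389
L = 5.5 × 198.062389 = 1089.343139
V = π·2.25² × L = 15.904313 × 1089.343139 = 17325.254032

L=1089.343 V=17325.254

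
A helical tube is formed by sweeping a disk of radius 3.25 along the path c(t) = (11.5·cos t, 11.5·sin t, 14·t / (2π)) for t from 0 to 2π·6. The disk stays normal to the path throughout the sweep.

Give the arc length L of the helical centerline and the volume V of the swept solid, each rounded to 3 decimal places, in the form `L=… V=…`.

2πR = 2π·11.5 = 72.256631
per-turn = √(72.256631² + 14²) = √(5221.0207 + 196) = √5417.0207 = 73.600413
L = 6 × 73.600413 = 441.602475
V = π·3.25² × L = 33.183072 × 441.602475 = 14653.726912

L=441.602 V=14653.727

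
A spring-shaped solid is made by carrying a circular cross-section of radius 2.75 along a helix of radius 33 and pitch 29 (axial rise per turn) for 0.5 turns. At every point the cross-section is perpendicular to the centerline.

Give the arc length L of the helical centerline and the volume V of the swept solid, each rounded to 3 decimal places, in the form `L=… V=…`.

L=104.682 V=2487.058

2πR = 2π·33 = 207.345115
per-turn = √(207.345115² + 29²) = √(42991.9968 + 841) = √43832.9968 = 209.363313
L = 0.5 × 209.363313 = 104.681656
V = π·2.75² × L = 23.758294 × 104.681656 = 2487.057616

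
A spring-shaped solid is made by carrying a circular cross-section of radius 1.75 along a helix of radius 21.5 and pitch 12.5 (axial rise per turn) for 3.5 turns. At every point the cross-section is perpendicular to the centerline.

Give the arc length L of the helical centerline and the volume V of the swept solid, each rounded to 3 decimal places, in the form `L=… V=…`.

L=474.830 V=4568.395

2πR = 2π·21.5 = 135.088484
per-turn = √(135.088484² + 12.5²) = √(18248.8985 + 156.25) = √18405.1485 = 135.665576
L = 3.5 × 135.665576 = 474.829516
V = π·1.75² × L = 9.621128 × 474.829516 = 4568.395318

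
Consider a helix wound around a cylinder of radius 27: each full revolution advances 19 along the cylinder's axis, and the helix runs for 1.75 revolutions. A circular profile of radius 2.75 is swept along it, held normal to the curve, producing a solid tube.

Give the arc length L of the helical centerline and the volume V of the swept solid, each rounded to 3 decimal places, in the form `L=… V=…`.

L=298.737 V=7097.474

2πR = 2π·27 = 169.646003
per-turn = √(169.646003² + 19²) = √(28779.7664 + 361) = √29140.7664 = 170.706668
L = 1.75 × 170.706668 = 298.736669
V = π·2.75² × L = 23.758294 × 298.736669 = 7097.473735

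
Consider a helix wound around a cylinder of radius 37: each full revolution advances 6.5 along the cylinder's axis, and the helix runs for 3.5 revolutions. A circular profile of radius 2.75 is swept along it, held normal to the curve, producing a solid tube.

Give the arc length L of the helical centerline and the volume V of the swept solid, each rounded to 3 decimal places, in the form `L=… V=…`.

2πR = 2π·37 = 232.477856
per-turn = √(232.477856² + 6.5²) = √(54045.9537 + 42.25) = √54088.2037 = 232.568707
L = 3.5 × 232.568707 = 813.990476
V = π·2.75² × L = 23.758294 × 813.990476 = 19339.025407

L=813.990 V=19339.025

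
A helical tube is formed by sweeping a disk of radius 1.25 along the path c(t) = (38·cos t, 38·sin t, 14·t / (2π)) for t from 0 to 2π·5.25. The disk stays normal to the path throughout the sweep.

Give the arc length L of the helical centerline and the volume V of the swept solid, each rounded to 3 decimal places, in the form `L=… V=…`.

L=1255.648 V=6163.650

2πR = 2π·38 = 238.761042
per-turn = √(238.761042² + 14²) = √(57006.8350 + 196) = √57202.8350 = 239.171142
L = 5.25 × 239.171142 = 1255.648494
V = π·1.25² × L = 4.908739 × 1255.648494 = 6163.650131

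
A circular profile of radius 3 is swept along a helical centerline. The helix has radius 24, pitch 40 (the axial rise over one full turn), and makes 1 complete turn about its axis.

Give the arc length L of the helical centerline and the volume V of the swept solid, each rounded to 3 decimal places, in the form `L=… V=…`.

2πR = 2π·24 = 150.796447
per-turn = √(150.796447² + 40²) = √(22739.5685 + 1600) = √24339.5685 = 156.011437
L = 1 × 156.011437 = 156.011437
V = π·3² × L = 28.274334 × 156.011437 = 4411.119465

L=156.011 V=4411.119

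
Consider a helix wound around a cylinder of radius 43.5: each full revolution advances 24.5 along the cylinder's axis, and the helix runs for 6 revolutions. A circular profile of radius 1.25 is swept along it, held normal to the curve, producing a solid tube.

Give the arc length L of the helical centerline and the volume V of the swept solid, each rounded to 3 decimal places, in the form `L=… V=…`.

L=1646.487 V=8082.172

2πR = 2π·43.5 = 273.318561
per-turn = √(273.318561² + 24.5²) = √(74703.0357 + 600.25) = √75303.2857 = 274.414442
L = 6 × 274.414442 = 1646.486649
V = π·1.25² × L = 4.908739 × 1646.486649 = 8082.172439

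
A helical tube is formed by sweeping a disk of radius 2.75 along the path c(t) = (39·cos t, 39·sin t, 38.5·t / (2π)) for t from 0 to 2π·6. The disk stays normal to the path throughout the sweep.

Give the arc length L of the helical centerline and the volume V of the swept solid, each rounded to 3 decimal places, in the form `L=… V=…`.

L=1488.301 V=35359.504

2πR = 2π·39 = 245.044227
per-turn = √(245.044227² + 38.5²) = √(60046.6732 + 1482.25) = √61528.9232 = 248.050243
L = 6 × 248.050243 = 1488.301459
V = π·2.75² × L = 23.758294 × 1488.301459 = 35359.504294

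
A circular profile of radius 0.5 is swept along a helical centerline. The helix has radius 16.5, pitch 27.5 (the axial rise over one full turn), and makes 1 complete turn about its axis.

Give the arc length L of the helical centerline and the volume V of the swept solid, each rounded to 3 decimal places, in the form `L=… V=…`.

L=107.258 V=84.240

2πR = 2π·16.5 = 103.672558
per-turn = √(103.672558² + 27.5²) = √(10747.9992 + 756.25) = √11504.2492 = 107.257863
L = 1 × 107.257863 = 107.257863
V = π·0.5² × L = 0.785398 × 107.257863 = 84.240129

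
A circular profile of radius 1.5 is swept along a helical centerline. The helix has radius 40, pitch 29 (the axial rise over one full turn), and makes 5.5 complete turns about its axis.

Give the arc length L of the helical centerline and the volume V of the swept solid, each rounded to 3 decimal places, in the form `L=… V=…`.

L=1391.472 V=9835.739

2πR = 2π·40 = 251.327412
per-turn = √(251.327412² + 29²) = √(63165.4682 + 841) = √64006.4682 = 252.994996
L = 5.5 × 252.994996 = 1391.472480
V = π·1.5² × L = 7.068583 × 1391.472480 = 9835.739371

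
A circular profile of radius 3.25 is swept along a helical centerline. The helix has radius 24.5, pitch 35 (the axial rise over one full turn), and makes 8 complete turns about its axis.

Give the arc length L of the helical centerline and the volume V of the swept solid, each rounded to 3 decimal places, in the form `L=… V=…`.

2πR = 2π·24.5 = 153.938040
per-turn = √(153.938040² + 35²) = √(23696.9202 + 1225) = √24921.9202 = 157.866780
L = 8 × 157.866780 = 1262.934238
V = π·3.25² × L = 33.183072 × 1262.934238 = 41908.038276

L=1262.934 V=41908.038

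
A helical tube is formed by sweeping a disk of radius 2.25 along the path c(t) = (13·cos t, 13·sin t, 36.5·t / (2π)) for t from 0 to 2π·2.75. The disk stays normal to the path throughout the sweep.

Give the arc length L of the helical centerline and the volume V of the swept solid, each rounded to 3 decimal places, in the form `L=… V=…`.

L=246.031 V=3912.947

2πR = 2π·13 = 81.681409
per-turn = √(81.681409² + 36.5²) = √(6671.8526 + 1332.25) = √8004.1026 = 89.465650
L = 2.75 × 89.465650 = 246.030538
V = π·2.25² × L = 15.904313 × 246.030538 = 3912.946640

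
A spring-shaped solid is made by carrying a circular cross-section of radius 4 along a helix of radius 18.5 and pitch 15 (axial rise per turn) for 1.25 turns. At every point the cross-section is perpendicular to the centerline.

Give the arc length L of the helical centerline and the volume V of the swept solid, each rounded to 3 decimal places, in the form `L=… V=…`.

2πR = 2π·18.5 = 116.238928
per-turn = √(116.238928² + 15²) = √(13511.4884 + 225) = √13736.4884 = 117.202766
L = 1.25 × 117.202766 = 146.503458
V = π·4² × L = 50.265482 × 146.503458 = 7364.066991

L=146.503 V=7364.067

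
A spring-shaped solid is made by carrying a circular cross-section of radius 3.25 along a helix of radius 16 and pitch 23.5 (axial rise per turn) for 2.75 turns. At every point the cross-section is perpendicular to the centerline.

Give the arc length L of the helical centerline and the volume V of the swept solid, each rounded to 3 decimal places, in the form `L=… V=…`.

2πR = 2π·16 = 100.530965
per-turn = √(100.530965² + 23.5²) = √(10106.4749 + 552.25) = √10658.7249 = 103.241101
L = 2.75 × 103.241101 = 283.913027
V = π·3.25² × L = 33.183072 × 283.913027 = 9421.106543

L=283.913 V=9421.107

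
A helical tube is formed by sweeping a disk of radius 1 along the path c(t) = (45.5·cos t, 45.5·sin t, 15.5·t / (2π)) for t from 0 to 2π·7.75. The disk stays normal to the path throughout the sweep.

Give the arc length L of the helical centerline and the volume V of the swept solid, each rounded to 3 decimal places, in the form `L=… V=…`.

L=2218.862 V=6970.761

2πR = 2π·45.5 = 285.884931
per-turn = √(285.884931² + 15.5²) = √(81730.1940 + 240.25) = √81970.4440 = 286.304810
L = 7.75 × 286.304810 = 2218.862275
V = π·1² × L = 3.141593 × 2218.862275 = 6970.761423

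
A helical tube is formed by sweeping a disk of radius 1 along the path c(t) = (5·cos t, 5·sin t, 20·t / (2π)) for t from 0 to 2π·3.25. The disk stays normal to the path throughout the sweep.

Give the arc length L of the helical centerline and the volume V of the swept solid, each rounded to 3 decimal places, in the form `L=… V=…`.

2πR = 2π·5 = 31.415927
per-turn = √(31.415927² + 20²) = √(986.9604 + 400) = √1386.9604 = 37.241918
L = 3.25 × 37.241918 = 121.036233
V = π·1² × L = 3.141593 × 121.036233 = 380.246540

L=121.036 V=380.247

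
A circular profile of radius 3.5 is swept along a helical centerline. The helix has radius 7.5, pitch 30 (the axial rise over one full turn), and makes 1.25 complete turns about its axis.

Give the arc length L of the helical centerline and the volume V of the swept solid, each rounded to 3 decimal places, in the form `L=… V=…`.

2πR = 2π·7.5 = 47.123890
per-turn = √(47.123890² + 30²) = √(2220.6610 + 900) = √3120.6610 = 55.862877
L = 1.25 × 55.862877 = 69.828596
V = π·3.5² × L = 38.484510 × 69.828596 = 2687.319295

L=69.829 V=2687.319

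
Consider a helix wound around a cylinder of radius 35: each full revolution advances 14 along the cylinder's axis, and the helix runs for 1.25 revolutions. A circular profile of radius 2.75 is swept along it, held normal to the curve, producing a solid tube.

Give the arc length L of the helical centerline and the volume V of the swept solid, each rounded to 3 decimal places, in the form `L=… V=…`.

2πR = 2π·35 = 219.911486
per-turn = √(219.911486² + 14²) = √(48361.0616 + 196) = √48557.0616 = 220.356669
L = 1.25 × 220.356669 = 275.445836
V = π·2.75² × L = 23.758294 × 275.445836 = 6544.123280

L=275.446 V=6544.123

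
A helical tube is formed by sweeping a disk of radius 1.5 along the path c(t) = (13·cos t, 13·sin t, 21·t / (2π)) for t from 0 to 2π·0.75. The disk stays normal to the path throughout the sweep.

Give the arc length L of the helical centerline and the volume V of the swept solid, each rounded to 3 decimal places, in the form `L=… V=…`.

L=63.253 V=447.111

2πR = 2π·13 = 81.681409
per-turn = √(81.681409² + 21²) = √(6671.8526 + 441) = √7112.8526 = 84.337729
L = 0.75 × 84.337729 = 63.253297
V = π·1.5² × L = 7.068583 × 63.253297 = 447.111209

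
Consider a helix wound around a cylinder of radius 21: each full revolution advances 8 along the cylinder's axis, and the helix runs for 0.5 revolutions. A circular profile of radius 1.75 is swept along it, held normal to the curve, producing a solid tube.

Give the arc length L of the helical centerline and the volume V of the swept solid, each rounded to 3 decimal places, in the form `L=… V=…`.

2πR = 2π·21 = 131.946891
per-turn = √(131.946891² + 8²) = √(17409.9822 + 64) = √17473.9822 = 132.189191
L = 0.5 × 132.189191 = 66.094595
V = π·1.75² × L = 9.621128 × 66.094595 = 635.904529

L=66.095 V=635.905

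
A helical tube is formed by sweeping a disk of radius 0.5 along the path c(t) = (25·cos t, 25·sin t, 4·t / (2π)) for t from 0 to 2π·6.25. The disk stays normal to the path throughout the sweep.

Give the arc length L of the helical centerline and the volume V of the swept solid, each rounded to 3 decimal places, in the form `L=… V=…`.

L=982.066 V=771.313

2πR = 2π·25 = 157.079633
per-turn = √(157.079633² + 4²) = √(24674.0110 + 16) = √24690.0110 = 157.130554
L = 6.25 × 157.130554 = 982.065963
V = π·0.5² × L = 0.785398 × 982.065963 = 771.312803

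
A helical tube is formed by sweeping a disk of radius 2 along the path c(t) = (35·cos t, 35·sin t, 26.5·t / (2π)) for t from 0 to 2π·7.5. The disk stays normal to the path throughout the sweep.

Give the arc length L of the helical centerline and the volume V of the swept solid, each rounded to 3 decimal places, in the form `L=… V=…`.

2πR = 2π·35 = 219.911486
per-turn = √(219.911486² + 26.5²) = √(48361.0616 + 702.25) = √49063.3116 = 221.502396
L = 7.5 × 221.502396 = 1661.267972
V = π·2² × L = 12.566371 × 1661.267972 = 20876.109029

L=1661.268 V=20876.109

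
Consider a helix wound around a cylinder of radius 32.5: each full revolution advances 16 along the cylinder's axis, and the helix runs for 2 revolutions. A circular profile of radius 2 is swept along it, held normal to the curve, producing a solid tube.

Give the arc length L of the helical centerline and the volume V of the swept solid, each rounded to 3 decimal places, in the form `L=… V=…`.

L=409.659 V=5147.924

2πR = 2π·32.5 = 204.203522
per-turn = √(204.203522² + 16²) = √(41699.0786 + 256) = √41955.0786 = 204.829389
L = 2 × 204.829389 = 409.658778
V = π·2² × L = 12.566371 × 409.658778 = 5147.924030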